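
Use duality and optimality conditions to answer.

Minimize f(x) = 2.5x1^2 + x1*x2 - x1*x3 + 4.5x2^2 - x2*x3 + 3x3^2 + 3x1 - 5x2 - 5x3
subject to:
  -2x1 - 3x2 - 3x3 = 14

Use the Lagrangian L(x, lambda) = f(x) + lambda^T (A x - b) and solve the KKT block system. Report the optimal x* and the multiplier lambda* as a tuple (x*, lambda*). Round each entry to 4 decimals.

Form the Lagrangian:
  L(x, lambda) = (1/2) x^T Q x + c^T x + lambda^T (A x - b)
Stationarity (grad_x L = 0): Q x + c + A^T lambda = 0.
Primal feasibility: A x = b.

This gives the KKT block system:
  [ Q   A^T ] [ x     ]   [-c ]
  [ A    0  ] [ lambda ] = [ b ]

Solving the linear system:
  x*      = (-2.6397, -0.8864, -2.0205)
  lambda* = (-4.5322)
  f(x*)   = 35.0333

x* = (-2.6397, -0.8864, -2.0205), lambda* = (-4.5322)


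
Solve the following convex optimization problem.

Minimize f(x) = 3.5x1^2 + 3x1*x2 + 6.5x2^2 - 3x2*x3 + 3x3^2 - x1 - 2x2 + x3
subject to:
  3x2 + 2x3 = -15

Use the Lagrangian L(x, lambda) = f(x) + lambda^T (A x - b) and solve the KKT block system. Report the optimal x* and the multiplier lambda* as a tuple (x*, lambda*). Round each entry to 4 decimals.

Form the Lagrangian:
  L(x, lambda) = (1/2) x^T Q x + c^T x + lambda^T (A x - b)
Stationarity (grad_x L = 0): Q x + c + A^T lambda = 0.
Primal feasibility: A x = b.

This gives the KKT block system:
  [ Q   A^T ] [ x     ]   [-c ]
  [ A    0  ] [ lambda ] = [ b ]

Solving the linear system:
  x*      = (1.2317, -2.5407, -3.6889)
  lambda* = (6.7557)
  f(x*)   = 50.7484

x* = (1.2317, -2.5407, -3.6889), lambda* = (6.7557)


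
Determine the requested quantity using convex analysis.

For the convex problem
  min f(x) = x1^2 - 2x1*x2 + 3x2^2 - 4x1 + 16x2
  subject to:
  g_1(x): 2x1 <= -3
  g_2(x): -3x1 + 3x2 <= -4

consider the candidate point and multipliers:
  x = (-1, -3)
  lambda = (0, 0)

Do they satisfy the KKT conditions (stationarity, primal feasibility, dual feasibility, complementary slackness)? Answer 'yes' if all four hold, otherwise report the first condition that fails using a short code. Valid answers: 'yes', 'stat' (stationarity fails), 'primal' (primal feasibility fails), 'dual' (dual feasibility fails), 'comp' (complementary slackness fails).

Gradient of f: grad f(x) = Q x + c = (0, 0)
Constraint values g_i(x) = a_i^T x - b_i:
  g_1((-1, -3)) = 1
  g_2((-1, -3)) = -2
Stationarity residual: grad f(x) + sum_i lambda_i a_i = (0, 0)
  -> stationarity OK
Primal feasibility (all g_i <= 0): FAILS
Dual feasibility (all lambda_i >= 0): OK
Complementary slackness (lambda_i * g_i(x) = 0 for all i): OK

Verdict: the first failing condition is primal_feasibility -> primal.

primal


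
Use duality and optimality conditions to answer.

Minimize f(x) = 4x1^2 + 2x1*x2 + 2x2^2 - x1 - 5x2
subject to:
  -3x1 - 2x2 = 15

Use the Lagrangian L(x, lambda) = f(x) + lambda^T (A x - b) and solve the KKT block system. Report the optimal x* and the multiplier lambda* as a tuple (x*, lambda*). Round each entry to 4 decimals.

Form the Lagrangian:
  L(x, lambda) = (1/2) x^T Q x + c^T x + lambda^T (A x - b)
Stationarity (grad_x L = 0): Q x + c + A^T lambda = 0.
Primal feasibility: A x = b.

This gives the KKT block system:
  [ Q   A^T ] [ x     ]   [-c ]
  [ A    0  ] [ lambda ] = [ b ]

Solving the linear system:
  x*      = (-3.3182, -2.5227)
  lambda* = (-10.8636)
  f(x*)   = 89.4432

x* = (-3.3182, -2.5227), lambda* = (-10.8636)


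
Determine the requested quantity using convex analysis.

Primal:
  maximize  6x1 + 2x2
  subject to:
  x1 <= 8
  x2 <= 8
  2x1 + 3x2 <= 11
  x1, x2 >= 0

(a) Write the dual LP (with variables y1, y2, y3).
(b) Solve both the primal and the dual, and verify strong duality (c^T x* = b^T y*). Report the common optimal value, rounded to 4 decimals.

The standard primal-dual pair for 'max c^T x s.t. A x <= b, x >= 0' is:
  Dual:  min b^T y  s.t.  A^T y >= c,  y >= 0.

So the dual LP is:
  minimize  8y1 + 8y2 + 11y3
  subject to:
    y1 + 2y3 >= 6
    y2 + 3y3 >= 2
    y1, y2, y3 >= 0

Solving the primal: x* = (5.5, 0).
  primal value c^T x* = 33.
Solving the dual: y* = (0, 0, 3).
  dual value b^T y* = 33.
Strong duality: c^T x* = b^T y*. Confirmed.

33


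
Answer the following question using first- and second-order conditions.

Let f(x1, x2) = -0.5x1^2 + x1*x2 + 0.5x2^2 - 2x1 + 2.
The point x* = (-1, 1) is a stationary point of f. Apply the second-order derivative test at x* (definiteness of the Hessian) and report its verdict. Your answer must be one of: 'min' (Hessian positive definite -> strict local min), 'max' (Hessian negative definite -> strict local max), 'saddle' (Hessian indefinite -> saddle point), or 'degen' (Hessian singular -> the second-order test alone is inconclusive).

Compute the Hessian H = grad^2 f:
  H = [[-1, 1], [1, 1]]
Verify stationarity: grad f(x*) = H x* + g = (0, 0).
Eigenvalues of H: -1.4142, 1.4142.
Eigenvalues have mixed signs, so H is indefinite -> x* is a saddle point.

saddle


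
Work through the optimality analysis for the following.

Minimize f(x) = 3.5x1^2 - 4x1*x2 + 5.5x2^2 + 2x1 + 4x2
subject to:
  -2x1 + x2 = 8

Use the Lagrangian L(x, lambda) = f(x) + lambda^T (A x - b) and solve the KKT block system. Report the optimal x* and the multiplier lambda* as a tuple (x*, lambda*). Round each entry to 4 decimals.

Form the Lagrangian:
  L(x, lambda) = (1/2) x^T Q x + c^T x + lambda^T (A x - b)
Stationarity (grad_x L = 0): Q x + c + A^T lambda = 0.
Primal feasibility: A x = b.

This gives the KKT block system:
  [ Q   A^T ] [ x     ]   [-c ]
  [ A    0  ] [ lambda ] = [ b ]

Solving the linear system:
  x*      = (-4.4, -0.8)
  lambda* = (-12.8)
  f(x*)   = 45.2

x* = (-4.4, -0.8), lambda* = (-12.8)


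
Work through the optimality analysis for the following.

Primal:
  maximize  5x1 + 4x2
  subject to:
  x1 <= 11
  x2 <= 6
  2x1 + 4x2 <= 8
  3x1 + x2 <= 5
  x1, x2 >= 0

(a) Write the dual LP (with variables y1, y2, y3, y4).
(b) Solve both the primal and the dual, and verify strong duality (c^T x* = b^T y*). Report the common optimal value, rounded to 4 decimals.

The standard primal-dual pair for 'max c^T x s.t. A x <= b, x >= 0' is:
  Dual:  min b^T y  s.t.  A^T y >= c,  y >= 0.

So the dual LP is:
  minimize  11y1 + 6y2 + 8y3 + 5y4
  subject to:
    y1 + 2y3 + 3y4 >= 5
    y2 + 4y3 + y4 >= 4
    y1, y2, y3, y4 >= 0

Solving the primal: x* = (1.2, 1.4).
  primal value c^T x* = 11.6.
Solving the dual: y* = (0, 0, 0.7, 1.2).
  dual value b^T y* = 11.6.
Strong duality: c^T x* = b^T y*. Confirmed.

11.6


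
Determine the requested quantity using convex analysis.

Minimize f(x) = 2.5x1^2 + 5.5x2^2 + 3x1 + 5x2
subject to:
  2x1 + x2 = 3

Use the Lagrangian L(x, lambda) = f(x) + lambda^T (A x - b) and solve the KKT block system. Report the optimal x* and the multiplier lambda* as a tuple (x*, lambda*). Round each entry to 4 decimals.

Form the Lagrangian:
  L(x, lambda) = (1/2) x^T Q x + c^T x + lambda^T (A x - b)
Stationarity (grad_x L = 0): Q x + c + A^T lambda = 0.
Primal feasibility: A x = b.

This gives the KKT block system:
  [ Q   A^T ] [ x     ]   [-c ]
  [ A    0  ] [ lambda ] = [ b ]

Solving the linear system:
  x*      = (1.4898, 0.0204)
  lambda* = (-5.2245)
  f(x*)   = 10.1224

x* = (1.4898, 0.0204), lambda* = (-5.2245)


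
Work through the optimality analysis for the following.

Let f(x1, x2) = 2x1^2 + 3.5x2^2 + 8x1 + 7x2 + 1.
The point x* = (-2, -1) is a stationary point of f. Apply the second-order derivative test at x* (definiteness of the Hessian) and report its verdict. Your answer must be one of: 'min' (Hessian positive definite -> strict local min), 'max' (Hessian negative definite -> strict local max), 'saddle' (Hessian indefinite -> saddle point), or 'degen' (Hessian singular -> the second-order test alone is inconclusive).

Compute the Hessian H = grad^2 f:
  H = [[4, 0], [0, 7]]
Verify stationarity: grad f(x*) = H x* + g = (0, 0).
Eigenvalues of H: 4, 7.
Both eigenvalues > 0, so H is positive definite -> x* is a strict local min.

min


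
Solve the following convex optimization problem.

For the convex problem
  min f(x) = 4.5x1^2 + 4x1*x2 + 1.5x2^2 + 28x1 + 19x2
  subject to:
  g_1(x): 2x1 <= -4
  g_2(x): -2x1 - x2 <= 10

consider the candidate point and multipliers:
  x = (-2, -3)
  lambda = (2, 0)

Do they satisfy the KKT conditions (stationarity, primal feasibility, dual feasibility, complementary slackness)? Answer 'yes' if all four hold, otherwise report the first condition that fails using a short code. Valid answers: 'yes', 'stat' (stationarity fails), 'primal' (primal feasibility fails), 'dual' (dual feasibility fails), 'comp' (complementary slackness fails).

Gradient of f: grad f(x) = Q x + c = (-2, 2)
Constraint values g_i(x) = a_i^T x - b_i:
  g_1((-2, -3)) = 0
  g_2((-2, -3)) = -3
Stationarity residual: grad f(x) + sum_i lambda_i a_i = (2, 2)
  -> stationarity FAILS
Primal feasibility (all g_i <= 0): OK
Dual feasibility (all lambda_i >= 0): OK
Complementary slackness (lambda_i * g_i(x) = 0 for all i): OK

Verdict: the first failing condition is stationarity -> stat.

stat


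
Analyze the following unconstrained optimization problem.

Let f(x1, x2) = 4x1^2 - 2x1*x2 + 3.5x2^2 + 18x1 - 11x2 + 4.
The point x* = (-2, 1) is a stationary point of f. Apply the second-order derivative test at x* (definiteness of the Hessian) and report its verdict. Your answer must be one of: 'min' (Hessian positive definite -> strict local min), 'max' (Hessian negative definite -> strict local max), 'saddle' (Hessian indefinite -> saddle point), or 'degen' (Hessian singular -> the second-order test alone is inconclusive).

Compute the Hessian H = grad^2 f:
  H = [[8, -2], [-2, 7]]
Verify stationarity: grad f(x*) = H x* + g = (0, 0).
Eigenvalues of H: 5.4384, 9.5616.
Both eigenvalues > 0, so H is positive definite -> x* is a strict local min.

min


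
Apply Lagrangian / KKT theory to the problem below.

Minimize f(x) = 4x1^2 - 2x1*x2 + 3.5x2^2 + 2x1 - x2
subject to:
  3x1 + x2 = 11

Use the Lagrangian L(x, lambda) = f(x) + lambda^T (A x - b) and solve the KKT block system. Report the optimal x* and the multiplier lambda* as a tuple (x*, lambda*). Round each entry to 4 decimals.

Form the Lagrangian:
  L(x, lambda) = (1/2) x^T Q x + c^T x + lambda^T (A x - b)
Stationarity (grad_x L = 0): Q x + c + A^T lambda = 0.
Primal feasibility: A x = b.

This gives the KKT block system:
  [ Q   A^T ] [ x     ]   [-c ]
  [ A    0  ] [ lambda ] = [ b ]

Solving the linear system:
  x*      = (2.988, 2.0361)
  lambda* = (-7.2771)
  f(x*)   = 41.994

x* = (2.988, 2.0361), lambda* = (-7.2771)


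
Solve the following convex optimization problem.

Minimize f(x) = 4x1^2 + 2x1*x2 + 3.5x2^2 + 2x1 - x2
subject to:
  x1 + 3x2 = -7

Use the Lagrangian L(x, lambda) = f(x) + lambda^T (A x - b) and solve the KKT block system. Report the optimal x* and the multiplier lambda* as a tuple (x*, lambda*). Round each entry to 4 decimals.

Form the Lagrangian:
  L(x, lambda) = (1/2) x^T Q x + c^T x + lambda^T (A x - b)
Stationarity (grad_x L = 0): Q x + c + A^T lambda = 0.
Primal feasibility: A x = b.

This gives the KKT block system:
  [ Q   A^T ] [ x     ]   [-c ]
  [ A    0  ] [ lambda ] = [ b ]

Solving the linear system:
  x*      = (-0.4179, -2.194)
  lambda* = (5.7313)
  f(x*)   = 20.7388

x* = (-0.4179, -2.194), lambda* = (5.7313)


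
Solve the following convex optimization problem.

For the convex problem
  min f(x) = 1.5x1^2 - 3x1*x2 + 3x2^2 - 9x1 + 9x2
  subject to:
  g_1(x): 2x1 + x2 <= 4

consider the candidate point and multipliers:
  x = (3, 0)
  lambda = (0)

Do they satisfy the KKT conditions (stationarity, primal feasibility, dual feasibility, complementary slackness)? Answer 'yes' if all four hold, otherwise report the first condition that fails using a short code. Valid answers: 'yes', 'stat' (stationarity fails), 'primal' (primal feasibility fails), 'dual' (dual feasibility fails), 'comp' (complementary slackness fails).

Gradient of f: grad f(x) = Q x + c = (0, 0)
Constraint values g_i(x) = a_i^T x - b_i:
  g_1((3, 0)) = 2
Stationarity residual: grad f(x) + sum_i lambda_i a_i = (0, 0)
  -> stationarity OK
Primal feasibility (all g_i <= 0): FAILS
Dual feasibility (all lambda_i >= 0): OK
Complementary slackness (lambda_i * g_i(x) = 0 for all i): OK

Verdict: the first failing condition is primal_feasibility -> primal.

primal


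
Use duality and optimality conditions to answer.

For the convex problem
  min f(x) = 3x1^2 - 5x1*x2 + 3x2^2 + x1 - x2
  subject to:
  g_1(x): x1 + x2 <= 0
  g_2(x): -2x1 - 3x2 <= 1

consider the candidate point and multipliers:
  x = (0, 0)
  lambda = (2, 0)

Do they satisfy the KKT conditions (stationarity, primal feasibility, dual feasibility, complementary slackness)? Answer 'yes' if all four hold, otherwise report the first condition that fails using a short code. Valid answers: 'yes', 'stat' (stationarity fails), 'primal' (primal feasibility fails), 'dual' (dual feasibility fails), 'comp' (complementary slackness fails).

Gradient of f: grad f(x) = Q x + c = (1, -1)
Constraint values g_i(x) = a_i^T x - b_i:
  g_1((0, 0)) = 0
  g_2((0, 0)) = -1
Stationarity residual: grad f(x) + sum_i lambda_i a_i = (3, 1)
  -> stationarity FAILS
Primal feasibility (all g_i <= 0): OK
Dual feasibility (all lambda_i >= 0): OK
Complementary slackness (lambda_i * g_i(x) = 0 for all i): OK

Verdict: the first failing condition is stationarity -> stat.

stat


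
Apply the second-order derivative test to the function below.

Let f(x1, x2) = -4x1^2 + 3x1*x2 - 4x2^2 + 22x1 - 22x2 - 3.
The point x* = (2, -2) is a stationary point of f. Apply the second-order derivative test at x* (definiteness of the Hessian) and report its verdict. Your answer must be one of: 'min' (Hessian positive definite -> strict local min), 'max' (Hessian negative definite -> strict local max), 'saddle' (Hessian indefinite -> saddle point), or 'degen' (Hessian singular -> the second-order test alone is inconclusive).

Compute the Hessian H = grad^2 f:
  H = [[-8, 3], [3, -8]]
Verify stationarity: grad f(x*) = H x* + g = (0, 0).
Eigenvalues of H: -11, -5.
Both eigenvalues < 0, so H is negative definite -> x* is a strict local max.

max


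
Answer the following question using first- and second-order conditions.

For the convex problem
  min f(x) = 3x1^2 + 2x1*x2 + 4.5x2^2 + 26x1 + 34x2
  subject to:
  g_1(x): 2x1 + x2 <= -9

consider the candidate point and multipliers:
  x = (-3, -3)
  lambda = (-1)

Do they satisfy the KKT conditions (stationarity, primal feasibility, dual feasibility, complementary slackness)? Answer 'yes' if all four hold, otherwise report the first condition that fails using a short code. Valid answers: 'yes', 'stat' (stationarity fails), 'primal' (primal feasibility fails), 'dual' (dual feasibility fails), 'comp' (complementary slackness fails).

Gradient of f: grad f(x) = Q x + c = (2, 1)
Constraint values g_i(x) = a_i^T x - b_i:
  g_1((-3, -3)) = 0
Stationarity residual: grad f(x) + sum_i lambda_i a_i = (0, 0)
  -> stationarity OK
Primal feasibility (all g_i <= 0): OK
Dual feasibility (all lambda_i >= 0): FAILS
Complementary slackness (lambda_i * g_i(x) = 0 for all i): OK

Verdict: the first failing condition is dual_feasibility -> dual.

dual


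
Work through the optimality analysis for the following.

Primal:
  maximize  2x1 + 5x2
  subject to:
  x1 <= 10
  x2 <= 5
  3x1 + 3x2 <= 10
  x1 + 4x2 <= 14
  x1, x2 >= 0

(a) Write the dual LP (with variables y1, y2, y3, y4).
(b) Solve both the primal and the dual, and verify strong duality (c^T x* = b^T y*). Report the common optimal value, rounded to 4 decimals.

The standard primal-dual pair for 'max c^T x s.t. A x <= b, x >= 0' is:
  Dual:  min b^T y  s.t.  A^T y >= c,  y >= 0.

So the dual LP is:
  minimize  10y1 + 5y2 + 10y3 + 14y4
  subject to:
    y1 + 3y3 + y4 >= 2
    y2 + 3y3 + 4y4 >= 5
    y1, y2, y3, y4 >= 0

Solving the primal: x* = (0, 3.3333).
  primal value c^T x* = 16.6667.
Solving the dual: y* = (0, 0, 1.6667, 0).
  dual value b^T y* = 16.6667.
Strong duality: c^T x* = b^T y*. Confirmed.

16.6667


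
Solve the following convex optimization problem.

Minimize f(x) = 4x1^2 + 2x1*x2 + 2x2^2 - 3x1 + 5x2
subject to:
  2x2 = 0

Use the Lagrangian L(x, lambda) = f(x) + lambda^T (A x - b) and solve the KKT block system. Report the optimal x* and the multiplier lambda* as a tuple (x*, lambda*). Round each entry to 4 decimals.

Form the Lagrangian:
  L(x, lambda) = (1/2) x^T Q x + c^T x + lambda^T (A x - b)
Stationarity (grad_x L = 0): Q x + c + A^T lambda = 0.
Primal feasibility: A x = b.

This gives the KKT block system:
  [ Q   A^T ] [ x     ]   [-c ]
  [ A    0  ] [ lambda ] = [ b ]

Solving the linear system:
  x*      = (0.375, 0)
  lambda* = (-2.875)
  f(x*)   = -0.5625

x* = (0.375, 0), lambda* = (-2.875)


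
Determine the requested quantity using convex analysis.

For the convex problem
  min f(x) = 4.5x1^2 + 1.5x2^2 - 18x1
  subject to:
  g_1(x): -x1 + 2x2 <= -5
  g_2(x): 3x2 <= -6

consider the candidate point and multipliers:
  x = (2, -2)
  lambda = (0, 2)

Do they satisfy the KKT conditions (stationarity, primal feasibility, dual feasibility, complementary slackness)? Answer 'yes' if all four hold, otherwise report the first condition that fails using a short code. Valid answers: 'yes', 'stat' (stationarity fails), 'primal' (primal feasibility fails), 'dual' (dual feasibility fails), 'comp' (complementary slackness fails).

Gradient of f: grad f(x) = Q x + c = (0, -6)
Constraint values g_i(x) = a_i^T x - b_i:
  g_1((2, -2)) = -1
  g_2((2, -2)) = 0
Stationarity residual: grad f(x) + sum_i lambda_i a_i = (0, 0)
  -> stationarity OK
Primal feasibility (all g_i <= 0): OK
Dual feasibility (all lambda_i >= 0): OK
Complementary slackness (lambda_i * g_i(x) = 0 for all i): OK

Verdict: yes, KKT holds.

yes


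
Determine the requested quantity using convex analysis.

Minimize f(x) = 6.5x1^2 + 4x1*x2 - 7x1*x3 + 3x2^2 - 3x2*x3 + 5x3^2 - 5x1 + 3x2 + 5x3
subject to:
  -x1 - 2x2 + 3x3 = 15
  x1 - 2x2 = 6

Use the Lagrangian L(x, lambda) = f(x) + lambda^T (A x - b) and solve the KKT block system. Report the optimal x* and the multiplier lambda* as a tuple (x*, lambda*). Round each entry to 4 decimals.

Form the Lagrangian:
  L(x, lambda) = (1/2) x^T Q x + c^T x + lambda^T (A x - b)
Stationarity (grad_x L = 0): Q x + c + A^T lambda = 0.
Primal feasibility: A x = b.

This gives the KKT block system:
  [ Q   A^T ] [ x     ]   [-c ]
  [ A    0  ] [ lambda ] = [ b ]

Solving the linear system:
  x*      = (1.7799, -2.11, 4.1866)
  lambda* = (-13.5789, 6.0287)
  f(x*)   = 86.6077

x* = (1.7799, -2.11, 4.1866), lambda* = (-13.5789, 6.0287)


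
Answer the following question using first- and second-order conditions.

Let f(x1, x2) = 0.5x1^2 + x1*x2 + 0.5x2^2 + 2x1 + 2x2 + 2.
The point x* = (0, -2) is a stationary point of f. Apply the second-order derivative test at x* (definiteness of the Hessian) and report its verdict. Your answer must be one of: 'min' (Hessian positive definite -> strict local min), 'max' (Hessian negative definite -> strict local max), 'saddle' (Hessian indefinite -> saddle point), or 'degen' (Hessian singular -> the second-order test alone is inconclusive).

Compute the Hessian H = grad^2 f:
  H = [[1, 1], [1, 1]]
Verify stationarity: grad f(x*) = H x* + g = (0, 0).
Eigenvalues of H: 0, 2.
H has a zero eigenvalue (singular; positive semidefinite but not definite), so H is neither positive definite, negative definite, nor indefinite. The second-order test alone is inconclusive -> degen.
(Indeed, f is constant along the null direction of H through x*, so x* is not a strict local extremum.)

degen


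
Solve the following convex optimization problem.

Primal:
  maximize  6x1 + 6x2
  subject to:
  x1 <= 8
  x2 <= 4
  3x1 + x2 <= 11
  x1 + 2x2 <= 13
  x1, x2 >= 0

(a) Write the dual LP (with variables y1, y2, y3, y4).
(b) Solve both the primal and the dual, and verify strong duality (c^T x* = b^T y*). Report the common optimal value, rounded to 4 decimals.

The standard primal-dual pair for 'max c^T x s.t. A x <= b, x >= 0' is:
  Dual:  min b^T y  s.t.  A^T y >= c,  y >= 0.

So the dual LP is:
  minimize  8y1 + 4y2 + 11y3 + 13y4
  subject to:
    y1 + 3y3 + y4 >= 6
    y2 + y3 + 2y4 >= 6
    y1, y2, y3, y4 >= 0

Solving the primal: x* = (2.3333, 4).
  primal value c^T x* = 38.
Solving the dual: y* = (0, 4, 2, 0).
  dual value b^T y* = 38.
Strong duality: c^T x* = b^T y*. Confirmed.

38


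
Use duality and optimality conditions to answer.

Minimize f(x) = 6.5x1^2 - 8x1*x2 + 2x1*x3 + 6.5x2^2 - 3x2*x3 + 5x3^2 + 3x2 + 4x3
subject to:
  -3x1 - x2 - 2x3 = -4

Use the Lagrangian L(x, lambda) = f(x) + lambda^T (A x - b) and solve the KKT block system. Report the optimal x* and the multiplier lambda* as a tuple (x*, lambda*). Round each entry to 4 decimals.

Form the Lagrangian:
  L(x, lambda) = (1/2) x^T Q x + c^T x + lambda^T (A x - b)
Stationarity (grad_x L = 0): Q x + c + A^T lambda = 0.
Primal feasibility: A x = b.

This gives the KKT block system:
  [ Q   A^T ] [ x     ]   [-c ]
  [ A    0  ] [ lambda ] = [ b ]

Solving the linear system:
  x*      = (1.0191, 0.6456, 0.1486)
  lambda* = (2.7937)
  f(x*)   = 6.8528

x* = (1.0191, 0.6456, 0.1486), lambda* = (2.7937)


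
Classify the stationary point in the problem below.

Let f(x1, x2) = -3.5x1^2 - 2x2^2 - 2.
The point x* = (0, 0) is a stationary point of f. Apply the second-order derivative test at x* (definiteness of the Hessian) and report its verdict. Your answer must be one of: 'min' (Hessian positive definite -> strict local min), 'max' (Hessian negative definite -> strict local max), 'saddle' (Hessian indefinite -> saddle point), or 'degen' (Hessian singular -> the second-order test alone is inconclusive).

Compute the Hessian H = grad^2 f:
  H = [[-7, 0], [0, -4]]
Verify stationarity: grad f(x*) = H x* + g = (0, 0).
Eigenvalues of H: -7, -4.
Both eigenvalues < 0, so H is negative definite -> x* is a strict local max.

max


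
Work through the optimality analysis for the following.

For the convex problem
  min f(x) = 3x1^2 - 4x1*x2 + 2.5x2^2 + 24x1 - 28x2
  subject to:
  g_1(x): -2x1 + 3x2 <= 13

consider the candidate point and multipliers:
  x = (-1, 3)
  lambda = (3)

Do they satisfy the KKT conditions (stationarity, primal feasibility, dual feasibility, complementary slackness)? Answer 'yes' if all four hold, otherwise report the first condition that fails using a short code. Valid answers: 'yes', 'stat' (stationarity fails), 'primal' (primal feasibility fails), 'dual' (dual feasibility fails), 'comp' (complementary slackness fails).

Gradient of f: grad f(x) = Q x + c = (6, -9)
Constraint values g_i(x) = a_i^T x - b_i:
  g_1((-1, 3)) = -2
Stationarity residual: grad f(x) + sum_i lambda_i a_i = (0, 0)
  -> stationarity OK
Primal feasibility (all g_i <= 0): OK
Dual feasibility (all lambda_i >= 0): OK
Complementary slackness (lambda_i * g_i(x) = 0 for all i): FAILS

Verdict: the first failing condition is complementary_slackness -> comp.

comp


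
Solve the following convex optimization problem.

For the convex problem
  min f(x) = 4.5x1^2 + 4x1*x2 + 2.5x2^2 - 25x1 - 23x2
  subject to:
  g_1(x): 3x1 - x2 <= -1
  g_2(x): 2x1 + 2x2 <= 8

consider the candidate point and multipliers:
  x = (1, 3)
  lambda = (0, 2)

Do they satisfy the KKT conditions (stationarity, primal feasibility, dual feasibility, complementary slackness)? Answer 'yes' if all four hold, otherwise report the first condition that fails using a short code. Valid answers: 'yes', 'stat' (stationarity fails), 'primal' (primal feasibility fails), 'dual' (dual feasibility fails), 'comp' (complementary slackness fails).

Gradient of f: grad f(x) = Q x + c = (-4, -4)
Constraint values g_i(x) = a_i^T x - b_i:
  g_1((1, 3)) = 1
  g_2((1, 3)) = 0
Stationarity residual: grad f(x) + sum_i lambda_i a_i = (0, 0)
  -> stationarity OK
Primal feasibility (all g_i <= 0): FAILS
Dual feasibility (all lambda_i >= 0): OK
Complementary slackness (lambda_i * g_i(x) = 0 for all i): OK

Verdict: the first failing condition is primal_feasibility -> primal.

primal


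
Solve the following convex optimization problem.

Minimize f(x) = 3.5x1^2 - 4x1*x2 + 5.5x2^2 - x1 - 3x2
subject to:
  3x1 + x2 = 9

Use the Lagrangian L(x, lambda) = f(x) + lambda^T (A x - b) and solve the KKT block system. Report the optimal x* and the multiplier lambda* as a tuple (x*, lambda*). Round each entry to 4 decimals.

Form the Lagrangian:
  L(x, lambda) = (1/2) x^T Q x + c^T x + lambda^T (A x - b)
Stationarity (grad_x L = 0): Q x + c + A^T lambda = 0.
Primal feasibility: A x = b.

This gives the KKT block system:
  [ Q   A^T ] [ x     ]   [-c ]
  [ A    0  ] [ lambda ] = [ b ]

Solving the linear system:
  x*      = (2.5, 1.5)
  lambda* = (-3.5)
  f(x*)   = 12.25

x* = (2.5, 1.5), lambda* = (-3.5)


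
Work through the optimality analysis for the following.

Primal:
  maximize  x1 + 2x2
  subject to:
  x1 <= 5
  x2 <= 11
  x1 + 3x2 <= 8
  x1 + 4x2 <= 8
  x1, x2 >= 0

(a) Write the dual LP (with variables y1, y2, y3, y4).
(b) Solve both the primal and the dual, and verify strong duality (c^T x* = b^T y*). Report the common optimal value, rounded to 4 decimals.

The standard primal-dual pair for 'max c^T x s.t. A x <= b, x >= 0' is:
  Dual:  min b^T y  s.t.  A^T y >= c,  y >= 0.

So the dual LP is:
  minimize  5y1 + 11y2 + 8y3 + 8y4
  subject to:
    y1 + y3 + y4 >= 1
    y2 + 3y3 + 4y4 >= 2
    y1, y2, y3, y4 >= 0

Solving the primal: x* = (5, 0.75).
  primal value c^T x* = 6.5.
Solving the dual: y* = (0.5, 0, 0, 0.5).
  dual value b^T y* = 6.5.
Strong duality: c^T x* = b^T y*. Confirmed.

6.5


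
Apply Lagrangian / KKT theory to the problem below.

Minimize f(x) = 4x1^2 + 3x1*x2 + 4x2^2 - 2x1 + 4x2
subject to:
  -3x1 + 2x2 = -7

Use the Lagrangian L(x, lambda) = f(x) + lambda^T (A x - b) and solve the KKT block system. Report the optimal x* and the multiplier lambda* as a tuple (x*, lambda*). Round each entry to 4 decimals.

Form the Lagrangian:
  L(x, lambda) = (1/2) x^T Q x + c^T x + lambda^T (A x - b)
Stationarity (grad_x L = 0): Q x + c + A^T lambda = 0.
Primal feasibility: A x = b.

This gives the KKT block system:
  [ Q   A^T ] [ x     ]   [-c ]
  [ A    0  ] [ lambda ] = [ b ]

Solving the linear system:
  x*      = (1.3857, -1.4214)
  lambda* = (1.6071)
  f(x*)   = 1.3964

x* = (1.3857, -1.4214), lambda* = (1.6071)


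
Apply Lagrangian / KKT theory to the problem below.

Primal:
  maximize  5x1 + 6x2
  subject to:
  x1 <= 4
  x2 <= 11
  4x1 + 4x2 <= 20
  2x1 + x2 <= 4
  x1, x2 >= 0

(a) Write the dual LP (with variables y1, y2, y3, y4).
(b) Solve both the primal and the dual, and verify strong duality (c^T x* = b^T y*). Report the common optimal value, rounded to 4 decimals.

The standard primal-dual pair for 'max c^T x s.t. A x <= b, x >= 0' is:
  Dual:  min b^T y  s.t.  A^T y >= c,  y >= 0.

So the dual LP is:
  minimize  4y1 + 11y2 + 20y3 + 4y4
  subject to:
    y1 + 4y3 + 2y4 >= 5
    y2 + 4y3 + y4 >= 6
    y1, y2, y3, y4 >= 0

Solving the primal: x* = (0, 4).
  primal value c^T x* = 24.
Solving the dual: y* = (0, 0, 0, 6).
  dual value b^T y* = 24.
Strong duality: c^T x* = b^T y*. Confirmed.

24


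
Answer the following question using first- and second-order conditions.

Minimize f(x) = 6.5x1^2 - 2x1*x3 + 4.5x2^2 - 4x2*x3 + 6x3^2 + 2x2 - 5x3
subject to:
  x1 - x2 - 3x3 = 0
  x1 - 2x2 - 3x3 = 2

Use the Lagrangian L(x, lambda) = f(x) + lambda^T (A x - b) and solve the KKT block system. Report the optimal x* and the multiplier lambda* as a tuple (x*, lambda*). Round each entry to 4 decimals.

Form the Lagrangian:
  L(x, lambda) = (1/2) x^T Q x + c^T x + lambda^T (A x - b)
Stationarity (grad_x L = 0): Q x + c + A^T lambda = 0.
Primal feasibility: A x = b.

This gives the KKT block system:
  [ Q   A^T ] [ x     ]   [-c ]
  [ A    0  ] [ lambda ] = [ b ]

Solving the linear system:
  x*      = (-0.1795, -2, 0.6068)
  lambda* = (25.5214, -21.9744)
  f(x*)   = 18.4573

x* = (-0.1795, -2, 0.6068), lambda* = (25.5214, -21.9744)


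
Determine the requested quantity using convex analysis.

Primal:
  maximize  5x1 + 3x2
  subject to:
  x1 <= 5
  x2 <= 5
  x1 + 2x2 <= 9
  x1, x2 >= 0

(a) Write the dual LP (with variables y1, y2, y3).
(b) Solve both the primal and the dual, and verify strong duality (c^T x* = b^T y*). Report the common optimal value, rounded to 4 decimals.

The standard primal-dual pair for 'max c^T x s.t. A x <= b, x >= 0' is:
  Dual:  min b^T y  s.t.  A^T y >= c,  y >= 0.

So the dual LP is:
  minimize  5y1 + 5y2 + 9y3
  subject to:
    y1 + y3 >= 5
    y2 + 2y3 >= 3
    y1, y2, y3 >= 0

Solving the primal: x* = (5, 2).
  primal value c^T x* = 31.
Solving the dual: y* = (3.5, 0, 1.5).
  dual value b^T y* = 31.
Strong duality: c^T x* = b^T y*. Confirmed.

31


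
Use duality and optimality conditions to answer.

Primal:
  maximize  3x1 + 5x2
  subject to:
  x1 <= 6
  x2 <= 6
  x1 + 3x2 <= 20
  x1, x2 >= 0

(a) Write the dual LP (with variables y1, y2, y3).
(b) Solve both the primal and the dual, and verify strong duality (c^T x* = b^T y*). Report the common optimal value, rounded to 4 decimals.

The standard primal-dual pair for 'max c^T x s.t. A x <= b, x >= 0' is:
  Dual:  min b^T y  s.t.  A^T y >= c,  y >= 0.

So the dual LP is:
  minimize  6y1 + 6y2 + 20y3
  subject to:
    y1 + y3 >= 3
    y2 + 3y3 >= 5
    y1, y2, y3 >= 0

Solving the primal: x* = (6, 4.6667).
  primal value c^T x* = 41.3333.
Solving the dual: y* = (1.3333, 0, 1.6667).
  dual value b^T y* = 41.3333.
Strong duality: c^T x* = b^T y*. Confirmed.

41.3333


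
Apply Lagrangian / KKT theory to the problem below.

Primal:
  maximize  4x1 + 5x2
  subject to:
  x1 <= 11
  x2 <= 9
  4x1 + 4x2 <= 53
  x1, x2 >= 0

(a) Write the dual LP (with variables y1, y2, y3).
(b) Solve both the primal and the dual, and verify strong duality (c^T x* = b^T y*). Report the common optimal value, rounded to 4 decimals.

The standard primal-dual pair for 'max c^T x s.t. A x <= b, x >= 0' is:
  Dual:  min b^T y  s.t.  A^T y >= c,  y >= 0.

So the dual LP is:
  minimize  11y1 + 9y2 + 53y3
  subject to:
    y1 + 4y3 >= 4
    y2 + 4y3 >= 5
    y1, y2, y3 >= 0

Solving the primal: x* = (4.25, 9).
  primal value c^T x* = 62.
Solving the dual: y* = (0, 1, 1).
  dual value b^T y* = 62.
Strong duality: c^T x* = b^T y*. Confirmed.

62


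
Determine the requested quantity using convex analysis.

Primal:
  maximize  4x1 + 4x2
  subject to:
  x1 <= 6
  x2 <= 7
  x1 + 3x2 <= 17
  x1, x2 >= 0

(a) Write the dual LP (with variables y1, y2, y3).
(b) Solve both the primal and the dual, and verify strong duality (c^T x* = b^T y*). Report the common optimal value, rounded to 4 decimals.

The standard primal-dual pair for 'max c^T x s.t. A x <= b, x >= 0' is:
  Dual:  min b^T y  s.t.  A^T y >= c,  y >= 0.

So the dual LP is:
  minimize  6y1 + 7y2 + 17y3
  subject to:
    y1 + y3 >= 4
    y2 + 3y3 >= 4
    y1, y2, y3 >= 0

Solving the primal: x* = (6, 3.6667).
  primal value c^T x* = 38.6667.
Solving the dual: y* = (2.6667, 0, 1.3333).
  dual value b^T y* = 38.6667.
Strong duality: c^T x* = b^T y*. Confirmed.

38.6667


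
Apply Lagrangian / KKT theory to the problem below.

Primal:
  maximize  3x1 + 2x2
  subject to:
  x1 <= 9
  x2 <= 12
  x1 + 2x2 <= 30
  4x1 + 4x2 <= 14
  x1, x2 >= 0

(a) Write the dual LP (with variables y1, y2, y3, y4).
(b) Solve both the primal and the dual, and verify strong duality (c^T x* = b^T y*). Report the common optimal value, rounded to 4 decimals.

The standard primal-dual pair for 'max c^T x s.t. A x <= b, x >= 0' is:
  Dual:  min b^T y  s.t.  A^T y >= c,  y >= 0.

So the dual LP is:
  minimize  9y1 + 12y2 + 30y3 + 14y4
  subject to:
    y1 + y3 + 4y4 >= 3
    y2 + 2y3 + 4y4 >= 2
    y1, y2, y3, y4 >= 0

Solving the primal: x* = (3.5, 0).
  primal value c^T x* = 10.5.
Solving the dual: y* = (0, 0, 0, 0.75).
  dual value b^T y* = 10.5.
Strong duality: c^T x* = b^T y*. Confirmed.

10.5


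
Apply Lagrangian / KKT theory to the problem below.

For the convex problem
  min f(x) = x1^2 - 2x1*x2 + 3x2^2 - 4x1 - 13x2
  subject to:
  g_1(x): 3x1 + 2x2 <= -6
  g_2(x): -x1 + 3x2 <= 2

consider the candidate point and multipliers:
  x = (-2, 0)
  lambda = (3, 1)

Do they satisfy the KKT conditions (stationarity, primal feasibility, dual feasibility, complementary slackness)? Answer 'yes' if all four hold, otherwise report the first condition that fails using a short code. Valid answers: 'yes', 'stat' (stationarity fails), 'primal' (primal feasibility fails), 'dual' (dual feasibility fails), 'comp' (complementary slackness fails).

Gradient of f: grad f(x) = Q x + c = (-8, -9)
Constraint values g_i(x) = a_i^T x - b_i:
  g_1((-2, 0)) = 0
  g_2((-2, 0)) = 0
Stationarity residual: grad f(x) + sum_i lambda_i a_i = (0, 0)
  -> stationarity OK
Primal feasibility (all g_i <= 0): OK
Dual feasibility (all lambda_i >= 0): OK
Complementary slackness (lambda_i * g_i(x) = 0 for all i): OK

Verdict: yes, KKT holds.

yes


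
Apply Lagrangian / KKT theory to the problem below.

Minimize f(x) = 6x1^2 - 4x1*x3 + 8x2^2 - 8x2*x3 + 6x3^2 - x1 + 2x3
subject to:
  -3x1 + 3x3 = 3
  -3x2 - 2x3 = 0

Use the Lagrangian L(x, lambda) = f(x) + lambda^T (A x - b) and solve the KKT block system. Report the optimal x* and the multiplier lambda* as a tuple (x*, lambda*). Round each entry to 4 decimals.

Form the Lagrangian:
  L(x, lambda) = (1/2) x^T Q x + c^T x + lambda^T (A x - b)
Stationarity (grad_x L = 0): Q x + c + A^T lambda = 0.
Primal feasibility: A x = b.

This gives the KKT block system:
  [ Q   A^T ] [ x     ]   [-c ]
  [ A    0  ] [ lambda ] = [ b ]

Solving the linear system:
  x*      = (-0.7928, -0.1382, 0.2072)
  lambda* = (-3.7807, -1.2895)
  f(x*)   = 6.2747

x* = (-0.7928, -0.1382, 0.2072), lambda* = (-3.7807, -1.2895)


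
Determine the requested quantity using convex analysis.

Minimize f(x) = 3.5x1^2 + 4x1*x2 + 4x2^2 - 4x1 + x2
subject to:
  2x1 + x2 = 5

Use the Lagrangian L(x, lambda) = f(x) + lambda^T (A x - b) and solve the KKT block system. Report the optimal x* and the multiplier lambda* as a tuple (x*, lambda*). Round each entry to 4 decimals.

Form the Lagrangian:
  L(x, lambda) = (1/2) x^T Q x + c^T x + lambda^T (A x - b)
Stationarity (grad_x L = 0): Q x + c + A^T lambda = 0.
Primal feasibility: A x = b.

This gives the KKT block system:
  [ Q   A^T ] [ x     ]   [-c ]
  [ A    0  ] [ lambda ] = [ b ]

Solving the linear system:
  x*      = (2.8696, -0.7391)
  lambda* = (-6.5652)
  f(x*)   = 10.3043

x* = (2.8696, -0.7391), lambda* = (-6.5652)


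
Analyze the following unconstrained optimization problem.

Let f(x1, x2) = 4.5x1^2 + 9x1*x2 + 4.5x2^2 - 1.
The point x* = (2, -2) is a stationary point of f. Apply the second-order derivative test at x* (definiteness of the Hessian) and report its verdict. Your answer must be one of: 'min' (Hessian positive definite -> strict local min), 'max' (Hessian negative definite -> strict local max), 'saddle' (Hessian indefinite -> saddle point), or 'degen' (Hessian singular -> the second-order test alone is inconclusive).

Compute the Hessian H = grad^2 f:
  H = [[9, 9], [9, 9]]
Verify stationarity: grad f(x*) = H x* + g = (0, 0).
Eigenvalues of H: 0, 18.
H has a zero eigenvalue (singular; positive semidefinite but not definite), so H is neither positive definite, negative definite, nor indefinite. The second-order test alone is inconclusive -> degen.
(Indeed, f is constant along the null direction of H through x*, so x* is not a strict local extremum.)

degen


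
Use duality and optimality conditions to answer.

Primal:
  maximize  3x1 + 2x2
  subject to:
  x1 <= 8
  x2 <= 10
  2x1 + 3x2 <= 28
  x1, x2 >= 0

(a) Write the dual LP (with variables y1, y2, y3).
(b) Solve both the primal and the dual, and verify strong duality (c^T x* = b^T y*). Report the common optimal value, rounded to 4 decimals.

The standard primal-dual pair for 'max c^T x s.t. A x <= b, x >= 0' is:
  Dual:  min b^T y  s.t.  A^T y >= c,  y >= 0.

So the dual LP is:
  minimize  8y1 + 10y2 + 28y3
  subject to:
    y1 + 2y3 >= 3
    y2 + 3y3 >= 2
    y1, y2, y3 >= 0

Solving the primal: x* = (8, 4).
  primal value c^T x* = 32.
Solving the dual: y* = (1.6667, 0, 0.6667).
  dual value b^T y* = 32.
Strong duality: c^T x* = b^T y*. Confirmed.

32


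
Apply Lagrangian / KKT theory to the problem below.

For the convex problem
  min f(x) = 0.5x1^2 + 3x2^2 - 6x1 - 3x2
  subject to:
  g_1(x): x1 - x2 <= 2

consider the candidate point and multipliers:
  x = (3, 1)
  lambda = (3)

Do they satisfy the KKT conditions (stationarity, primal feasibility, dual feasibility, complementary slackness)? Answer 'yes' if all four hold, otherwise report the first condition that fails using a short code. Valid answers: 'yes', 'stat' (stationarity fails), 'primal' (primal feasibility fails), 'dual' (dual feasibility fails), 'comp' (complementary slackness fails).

Gradient of f: grad f(x) = Q x + c = (-3, 3)
Constraint values g_i(x) = a_i^T x - b_i:
  g_1((3, 1)) = 0
Stationarity residual: grad f(x) + sum_i lambda_i a_i = (0, 0)
  -> stationarity OK
Primal feasibility (all g_i <= 0): OK
Dual feasibility (all lambda_i >= 0): OK
Complementary slackness (lambda_i * g_i(x) = 0 for all i): OK

Verdict: yes, KKT holds.

yes


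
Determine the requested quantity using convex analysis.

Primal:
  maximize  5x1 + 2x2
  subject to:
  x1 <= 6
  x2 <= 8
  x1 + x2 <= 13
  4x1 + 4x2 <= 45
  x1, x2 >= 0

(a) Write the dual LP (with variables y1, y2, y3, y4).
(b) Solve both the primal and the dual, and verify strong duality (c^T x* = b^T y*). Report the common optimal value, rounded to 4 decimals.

The standard primal-dual pair for 'max c^T x s.t. A x <= b, x >= 0' is:
  Dual:  min b^T y  s.t.  A^T y >= c,  y >= 0.

So the dual LP is:
  minimize  6y1 + 8y2 + 13y3 + 45y4
  subject to:
    y1 + y3 + 4y4 >= 5
    y2 + y3 + 4y4 >= 2
    y1, y2, y3, y4 >= 0

Solving the primal: x* = (6, 5.25).
  primal value c^T x* = 40.5.
Solving the dual: y* = (3, 0, 0, 0.5).
  dual value b^T y* = 40.5.
Strong duality: c^T x* = b^T y*. Confirmed.

40.5


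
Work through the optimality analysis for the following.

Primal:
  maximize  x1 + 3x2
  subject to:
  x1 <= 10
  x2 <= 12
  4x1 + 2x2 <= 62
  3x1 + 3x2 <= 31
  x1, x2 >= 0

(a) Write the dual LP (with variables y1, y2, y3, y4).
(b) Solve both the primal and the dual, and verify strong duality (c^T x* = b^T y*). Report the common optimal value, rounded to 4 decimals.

The standard primal-dual pair for 'max c^T x s.t. A x <= b, x >= 0' is:
  Dual:  min b^T y  s.t.  A^T y >= c,  y >= 0.

So the dual LP is:
  minimize  10y1 + 12y2 + 62y3 + 31y4
  subject to:
    y1 + 4y3 + 3y4 >= 1
    y2 + 2y3 + 3y4 >= 3
    y1, y2, y3, y4 >= 0

Solving the primal: x* = (0, 10.3333).
  primal value c^T x* = 31.
Solving the dual: y* = (0, 0, 0, 1).
  dual value b^T y* = 31.
Strong duality: c^T x* = b^T y*. Confirmed.

31


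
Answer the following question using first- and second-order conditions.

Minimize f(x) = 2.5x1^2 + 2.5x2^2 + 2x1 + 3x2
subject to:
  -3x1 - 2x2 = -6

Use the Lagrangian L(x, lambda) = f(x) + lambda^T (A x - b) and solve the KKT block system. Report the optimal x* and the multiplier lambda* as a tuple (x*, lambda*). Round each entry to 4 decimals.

Form the Lagrangian:
  L(x, lambda) = (1/2) x^T Q x + c^T x + lambda^T (A x - b)
Stationarity (grad_x L = 0): Q x + c + A^T lambda = 0.
Primal feasibility: A x = b.

This gives the KKT block system:
  [ Q   A^T ] [ x     ]   [-c ]
  [ A    0  ] [ lambda ] = [ b ]

Solving the linear system:
  x*      = (1.5385, 0.6923)
  lambda* = (3.2308)
  f(x*)   = 12.2692

x* = (1.5385, 0.6923), lambda* = (3.2308)


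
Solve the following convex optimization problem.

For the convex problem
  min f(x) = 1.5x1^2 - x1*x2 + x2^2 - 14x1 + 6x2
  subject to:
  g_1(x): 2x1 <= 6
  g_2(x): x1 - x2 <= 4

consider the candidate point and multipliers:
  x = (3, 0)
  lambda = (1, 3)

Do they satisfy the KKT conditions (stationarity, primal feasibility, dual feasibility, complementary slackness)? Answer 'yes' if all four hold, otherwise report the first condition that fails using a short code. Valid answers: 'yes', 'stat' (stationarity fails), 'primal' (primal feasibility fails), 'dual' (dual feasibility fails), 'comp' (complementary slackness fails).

Gradient of f: grad f(x) = Q x + c = (-5, 3)
Constraint values g_i(x) = a_i^T x - b_i:
  g_1((3, 0)) = 0
  g_2((3, 0)) = -1
Stationarity residual: grad f(x) + sum_i lambda_i a_i = (0, 0)
  -> stationarity OK
Primal feasibility (all g_i <= 0): OK
Dual feasibility (all lambda_i >= 0): OK
Complementary slackness (lambda_i * g_i(x) = 0 for all i): FAILS

Verdict: the first failing condition is complementary_slackness -> comp.

comp
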